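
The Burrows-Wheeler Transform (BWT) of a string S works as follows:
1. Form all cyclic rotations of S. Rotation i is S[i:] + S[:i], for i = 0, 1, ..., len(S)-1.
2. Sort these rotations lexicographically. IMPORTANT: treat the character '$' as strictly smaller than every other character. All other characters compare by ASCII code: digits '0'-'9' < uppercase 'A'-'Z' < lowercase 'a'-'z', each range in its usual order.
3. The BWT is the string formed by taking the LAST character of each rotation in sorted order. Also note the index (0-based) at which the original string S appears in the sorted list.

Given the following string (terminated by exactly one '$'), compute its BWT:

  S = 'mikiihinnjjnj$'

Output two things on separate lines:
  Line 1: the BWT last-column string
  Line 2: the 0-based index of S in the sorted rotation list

Answer: jiikmhnnji$jni
10

Derivation:
All 14 rotations (rotation i = S[i:]+S[:i]):
  rot[0] = mikiihinnjjnj$
  rot[1] = ikiihinnjjnj$m
  rot[2] = kiihinnjjnj$mi
  rot[3] = iihinnjjnj$mik
  rot[4] = ihinnjjnj$miki
  rot[5] = hinnjjnj$mikii
  rot[6] = innjjnj$mikiih
  rot[7] = nnjjnj$mikiihi
  rot[8] = njjnj$mikiihin
  rot[9] = jjnj$mikiihinn
  rot[10] = jnj$mikiihinnj
  rot[11] = nj$mikiihinnjj
  rot[12] = j$mikiihinnjjn
  rot[13] = $mikiihinnjjnj
Sorted (with $ < everything):
  sorted[0] = $mikiihinnjjnj  (last char: 'j')
  sorted[1] = hinnjjnj$mikii  (last char: 'i')
  sorted[2] = ihinnjjnj$miki  (last char: 'i')
  sorted[3] = iihinnjjnj$mik  (last char: 'k')
  sorted[4] = ikiihinnjjnj$m  (last char: 'm')
  sorted[5] = innjjnj$mikiih  (last char: 'h')
  sorted[6] = j$mikiihinnjjn  (last char: 'n')
  sorted[7] = jjnj$mikiihinn  (last char: 'n')
  sorted[8] = jnj$mikiihinnj  (last char: 'j')
  sorted[9] = kiihinnjjnj$mi  (last char: 'i')
  sorted[10] = mikiihinnjjnj$  (last char: '$')
  sorted[11] = nj$mikiihinnjj  (last char: 'j')
  sorted[12] = njjnj$mikiihin  (last char: 'n')
  sorted[13] = nnjjnj$mikiihi  (last char: 'i')
Last column: jiikmhnnji$jni
Original string S is at sorted index 10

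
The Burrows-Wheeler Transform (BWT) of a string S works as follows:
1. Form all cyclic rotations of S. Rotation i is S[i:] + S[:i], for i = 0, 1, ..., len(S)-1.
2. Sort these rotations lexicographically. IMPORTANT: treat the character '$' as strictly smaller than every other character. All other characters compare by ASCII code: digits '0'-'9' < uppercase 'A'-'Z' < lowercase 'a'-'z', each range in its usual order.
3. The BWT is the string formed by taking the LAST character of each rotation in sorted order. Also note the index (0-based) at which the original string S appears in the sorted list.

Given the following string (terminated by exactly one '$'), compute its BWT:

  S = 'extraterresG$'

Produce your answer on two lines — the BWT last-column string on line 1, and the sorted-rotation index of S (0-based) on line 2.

All 13 rotations (rotation i = S[i:]+S[:i]):
  rot[0] = extraterresG$
  rot[1] = xtraterresG$e
  rot[2] = traterresG$ex
  rot[3] = raterresG$ext
  rot[4] = aterresG$extr
  rot[5] = terresG$extra
  rot[6] = erresG$extrat
  rot[7] = rresG$extrate
  rot[8] = resG$extrater
  rot[9] = esG$extraterr
  rot[10] = sG$extraterre
  rot[11] = G$extraterres
  rot[12] = $extraterresG
Sorted (with $ < everything):
  sorted[0] = $extraterresG  (last char: 'G')
  sorted[1] = G$extraterres  (last char: 's')
  sorted[2] = aterresG$extr  (last char: 'r')
  sorted[3] = erresG$extrat  (last char: 't')
  sorted[4] = esG$extraterr  (last char: 'r')
  sorted[5] = extraterresG$  (last char: '$')
  sorted[6] = raterresG$ext  (last char: 't')
  sorted[7] = resG$extrater  (last char: 'r')
  sorted[8] = rresG$extrate  (last char: 'e')
  sorted[9] = sG$extraterre  (last char: 'e')
  sorted[10] = terresG$extra  (last char: 'a')
  sorted[11] = traterresG$ex  (last char: 'x')
  sorted[12] = xtraterresG$e  (last char: 'e')
Last column: Gsrtr$treeaxe
Original string S is at sorted index 5

Answer: Gsrtr$treeaxe
5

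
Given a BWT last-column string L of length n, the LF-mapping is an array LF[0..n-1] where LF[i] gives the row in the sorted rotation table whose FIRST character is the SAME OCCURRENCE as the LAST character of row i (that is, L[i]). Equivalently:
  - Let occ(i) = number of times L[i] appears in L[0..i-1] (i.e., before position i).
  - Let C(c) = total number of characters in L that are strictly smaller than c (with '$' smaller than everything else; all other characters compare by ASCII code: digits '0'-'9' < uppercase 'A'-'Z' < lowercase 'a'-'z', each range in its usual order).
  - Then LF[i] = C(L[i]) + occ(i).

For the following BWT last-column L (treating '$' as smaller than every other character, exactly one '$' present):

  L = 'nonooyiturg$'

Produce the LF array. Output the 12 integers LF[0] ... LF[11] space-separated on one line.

Char counts: '$':1, 'g':1, 'i':1, 'n':2, 'o':3, 'r':1, 't':1, 'u':1, 'y':1
C (first-col start): C('$')=0, C('g')=1, C('i')=2, C('n')=3, C('o')=5, C('r')=8, C('t')=9, C('u')=10, C('y')=11
L[0]='n': occ=0, LF[0]=C('n')+0=3+0=3
L[1]='o': occ=0, LF[1]=C('o')+0=5+0=5
L[2]='n': occ=1, LF[2]=C('n')+1=3+1=4
L[3]='o': occ=1, LF[3]=C('o')+1=5+1=6
L[4]='o': occ=2, LF[4]=C('o')+2=5+2=7
L[5]='y': occ=0, LF[5]=C('y')+0=11+0=11
L[6]='i': occ=0, LF[6]=C('i')+0=2+0=2
L[7]='t': occ=0, LF[7]=C('t')+0=9+0=9
L[8]='u': occ=0, LF[8]=C('u')+0=10+0=10
L[9]='r': occ=0, LF[9]=C('r')+0=8+0=8
L[10]='g': occ=0, LF[10]=C('g')+0=1+0=1
L[11]='$': occ=0, LF[11]=C('$')+0=0+0=0

Answer: 3 5 4 6 7 11 2 9 10 8 1 0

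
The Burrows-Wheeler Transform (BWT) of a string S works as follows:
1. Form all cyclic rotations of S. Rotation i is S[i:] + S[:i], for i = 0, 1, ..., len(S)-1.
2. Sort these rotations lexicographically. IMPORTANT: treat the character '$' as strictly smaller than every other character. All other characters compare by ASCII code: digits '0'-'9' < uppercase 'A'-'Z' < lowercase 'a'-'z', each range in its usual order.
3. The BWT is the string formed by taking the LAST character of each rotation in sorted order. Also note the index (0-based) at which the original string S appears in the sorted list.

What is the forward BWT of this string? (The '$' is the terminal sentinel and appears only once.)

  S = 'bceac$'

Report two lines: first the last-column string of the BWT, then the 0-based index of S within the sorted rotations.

All 6 rotations (rotation i = S[i:]+S[:i]):
  rot[0] = bceac$
  rot[1] = ceac$b
  rot[2] = eac$bc
  rot[3] = ac$bce
  rot[4] = c$bcea
  rot[5] = $bceac
Sorted (with $ < everything):
  sorted[0] = $bceac  (last char: 'c')
  sorted[1] = ac$bce  (last char: 'e')
  sorted[2] = bceac$  (last char: '$')
  sorted[3] = c$bcea  (last char: 'a')
  sorted[4] = ceac$b  (last char: 'b')
  sorted[5] = eac$bc  (last char: 'c')
Last column: ce$abc
Original string S is at sorted index 2

Answer: ce$abc
2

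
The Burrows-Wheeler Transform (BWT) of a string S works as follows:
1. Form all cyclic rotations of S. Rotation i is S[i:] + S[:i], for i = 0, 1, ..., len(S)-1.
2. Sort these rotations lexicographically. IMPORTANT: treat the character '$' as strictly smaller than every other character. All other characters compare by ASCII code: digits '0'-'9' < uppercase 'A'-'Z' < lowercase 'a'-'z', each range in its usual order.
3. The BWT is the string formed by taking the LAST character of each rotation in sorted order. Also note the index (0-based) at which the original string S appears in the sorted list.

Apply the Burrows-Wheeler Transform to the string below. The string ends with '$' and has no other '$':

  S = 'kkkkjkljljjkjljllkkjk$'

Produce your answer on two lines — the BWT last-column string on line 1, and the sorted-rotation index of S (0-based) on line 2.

All 22 rotations (rotation i = S[i:]+S[:i]):
  rot[0] = kkkkjkljljjkjljllkkjk$
  rot[1] = kkkjkljljjkjljllkkjk$k
  rot[2] = kkjkljljjkjljllkkjk$kk
  rot[3] = kjkljljjkjljllkkjk$kkk
  rot[4] = jkljljjkjljllkkjk$kkkk
  rot[5] = kljljjkjljllkkjk$kkkkj
  rot[6] = ljljjkjljllkkjk$kkkkjk
  rot[7] = jljjkjljllkkjk$kkkkjkl
  rot[8] = ljjkjljllkkjk$kkkkjklj
  rot[9] = jjkjljllkkjk$kkkkjkljl
  rot[10] = jkjljllkkjk$kkkkjkljlj
  rot[11] = kjljllkkjk$kkkkjkljljj
  rot[12] = jljllkkjk$kkkkjkljljjk
  rot[13] = ljllkkjk$kkkkjkljljjkj
  rot[14] = jllkkjk$kkkkjkljljjkjl
  rot[15] = llkkjk$kkkkjkljljjkjlj
  rot[16] = lkkjk$kkkkjkljljjkjljl
  rot[17] = kkjk$kkkkjkljljjkjljll
  rot[18] = kjk$kkkkjkljljjkjljllk
  rot[19] = jk$kkkkjkljljjkjljllkk
  rot[20] = k$kkkkjkljljjkjljllkkj
  rot[21] = $kkkkjkljljjkjljllkkjk
Sorted (with $ < everything):
  sorted[0] = $kkkkjkljljjkjljllkkjk  (last char: 'k')
  sorted[1] = jjkjljllkkjk$kkkkjkljl  (last char: 'l')
  sorted[2] = jk$kkkkjkljljjkjljllkk  (last char: 'k')
  sorted[3] = jkjljllkkjk$kkkkjkljlj  (last char: 'j')
  sorted[4] = jkljljjkjljllkkjk$kkkk  (last char: 'k')
  sorted[5] = jljjkjljllkkjk$kkkkjkl  (last char: 'l')
  sorted[6] = jljllkkjk$kkkkjkljljjk  (last char: 'k')
  sorted[7] = jllkkjk$kkkkjkljljjkjl  (last char: 'l')
  sorted[8] = k$kkkkjkljljjkjljllkkj  (last char: 'j')
  sorted[9] = kjk$kkkkjkljljjkjljllk  (last char: 'k')
  sorted[10] = kjkljljjkjljllkkjk$kkk  (last char: 'k')
  sorted[11] = kjljllkkjk$kkkkjkljljj  (last char: 'j')
  sorted[12] = kkjk$kkkkjkljljjkjljll  (last char: 'l')
  sorted[13] = kkjkljljjkjljllkkjk$kk  (last char: 'k')
  sorted[14] = kkkjkljljjkjljllkkjk$k  (last char: 'k')
  sorted[15] = kkkkjkljljjkjljllkkjk$  (last char: '$')
  sorted[16] = kljljjkjljllkkjk$kkkkj  (last char: 'j')
  sorted[17] = ljjkjljllkkjk$kkkkjklj  (last char: 'j')
  sorted[18] = ljljjkjljllkkjk$kkkkjk  (last char: 'k')
  sorted[19] = ljllkkjk$kkkkjkljljjkj  (last char: 'j')
  sorted[20] = lkkjk$kkkkjkljljjkjljl  (last char: 'l')
  sorted[21] = llkkjk$kkkkjkljljjkjlj  (last char: 'j')
Last column: klkjklkljkkjlkk$jjkjlj
Original string S is at sorted index 15

Answer: klkjklkljkkjlkk$jjkjlj
15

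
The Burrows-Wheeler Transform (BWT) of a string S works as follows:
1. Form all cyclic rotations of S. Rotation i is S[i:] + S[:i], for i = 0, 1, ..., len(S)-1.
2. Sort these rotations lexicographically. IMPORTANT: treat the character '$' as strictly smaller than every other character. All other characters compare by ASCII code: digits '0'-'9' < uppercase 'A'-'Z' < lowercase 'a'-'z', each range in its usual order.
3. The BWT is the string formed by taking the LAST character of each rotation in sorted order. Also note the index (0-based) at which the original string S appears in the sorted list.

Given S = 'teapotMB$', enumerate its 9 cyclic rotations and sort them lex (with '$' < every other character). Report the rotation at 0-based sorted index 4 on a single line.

All 9 rotations (rotation i = S[i:]+S[:i]):
  rot[0] = teapotMB$
  rot[1] = eapotMB$t
  rot[2] = apotMB$te
  rot[3] = potMB$tea
  rot[4] = otMB$teap
  rot[5] = tMB$teapo
  rot[6] = MB$teapot
  rot[7] = B$teapotM
  rot[8] = $teapotMB
Sorted (with $ < everything):
  sorted[0] = $teapotMB
  sorted[1] = B$teapotM
  sorted[2] = MB$teapot
  sorted[3] = apotMB$te
  sorted[4] = eapotMB$t
  sorted[5] = otMB$teap
  sorted[6] = potMB$tea
  sorted[7] = tMB$teapo
  sorted[8] = teapotMB$
sorted[4] = eapotMB$t

Answer: eapotMB$t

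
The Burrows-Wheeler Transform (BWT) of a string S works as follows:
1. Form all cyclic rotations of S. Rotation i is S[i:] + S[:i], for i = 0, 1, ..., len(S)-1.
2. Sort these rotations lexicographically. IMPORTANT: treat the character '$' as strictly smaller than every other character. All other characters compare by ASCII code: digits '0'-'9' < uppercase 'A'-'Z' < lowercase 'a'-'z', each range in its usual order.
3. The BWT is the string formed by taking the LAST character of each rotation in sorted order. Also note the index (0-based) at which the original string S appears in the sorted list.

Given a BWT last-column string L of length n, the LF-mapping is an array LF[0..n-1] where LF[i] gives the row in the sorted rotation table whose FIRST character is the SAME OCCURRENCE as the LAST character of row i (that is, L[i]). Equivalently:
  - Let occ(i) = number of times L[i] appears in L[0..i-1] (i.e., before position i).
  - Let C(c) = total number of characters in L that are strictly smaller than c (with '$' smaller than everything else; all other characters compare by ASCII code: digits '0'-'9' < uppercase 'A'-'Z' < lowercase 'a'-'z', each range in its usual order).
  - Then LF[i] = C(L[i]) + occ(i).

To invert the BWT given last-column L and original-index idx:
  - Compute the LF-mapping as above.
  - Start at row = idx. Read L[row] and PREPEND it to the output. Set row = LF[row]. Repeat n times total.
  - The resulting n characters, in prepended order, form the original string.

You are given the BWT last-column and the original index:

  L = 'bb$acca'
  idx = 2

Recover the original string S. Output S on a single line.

Answer: accbab$

Derivation:
LF mapping: 3 4 0 1 5 6 2
Walk LF starting at row 2, prepending L[row]:
  step 1: row=2, L[2]='$', prepend. Next row=LF[2]=0
  step 2: row=0, L[0]='b', prepend. Next row=LF[0]=3
  step 3: row=3, L[3]='a', prepend. Next row=LF[3]=1
  step 4: row=1, L[1]='b', prepend. Next row=LF[1]=4
  step 5: row=4, L[4]='c', prepend. Next row=LF[4]=5
  step 6: row=5, L[5]='c', prepend. Next row=LF[5]=6
  step 7: row=6, L[6]='a', prepend. Next row=LF[6]=2
Reversed output: accbab$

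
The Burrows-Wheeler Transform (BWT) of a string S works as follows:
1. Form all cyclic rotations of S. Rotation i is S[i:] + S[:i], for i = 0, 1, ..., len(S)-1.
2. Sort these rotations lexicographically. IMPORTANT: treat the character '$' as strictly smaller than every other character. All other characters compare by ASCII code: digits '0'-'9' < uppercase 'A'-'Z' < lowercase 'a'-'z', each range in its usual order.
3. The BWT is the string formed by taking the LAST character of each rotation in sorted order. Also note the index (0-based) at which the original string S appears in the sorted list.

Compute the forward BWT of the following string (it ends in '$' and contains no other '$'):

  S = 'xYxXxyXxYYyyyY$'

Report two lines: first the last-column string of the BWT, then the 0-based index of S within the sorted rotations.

All 15 rotations (rotation i = S[i:]+S[:i]):
  rot[0] = xYxXxyXxYYyyyY$
  rot[1] = YxXxyXxYYyyyY$x
  rot[2] = xXxyXxYYyyyY$xY
  rot[3] = XxyXxYYyyyY$xYx
  rot[4] = xyXxYYyyyY$xYxX
  rot[5] = yXxYYyyyY$xYxXx
  rot[6] = XxYYyyyY$xYxXxy
  rot[7] = xYYyyyY$xYxXxyX
  rot[8] = YYyyyY$xYxXxyXx
  rot[9] = YyyyY$xYxXxyXxY
  rot[10] = yyyY$xYxXxyXxYY
  rot[11] = yyY$xYxXxyXxYYy
  rot[12] = yY$xYxXxyXxYYyy
  rot[13] = Y$xYxXxyXxYYyyy
  rot[14] = $xYxXxyXxYYyyyY
Sorted (with $ < everything):
  sorted[0] = $xYxXxyXxYYyyyY  (last char: 'Y')
  sorted[1] = XxYYyyyY$xYxXxy  (last char: 'y')
  sorted[2] = XxyXxYYyyyY$xYx  (last char: 'x')
  sorted[3] = Y$xYxXxyXxYYyyy  (last char: 'y')
  sorted[4] = YYyyyY$xYxXxyXx  (last char: 'x')
  sorted[5] = YxXxyXxYYyyyY$x  (last char: 'x')
  sorted[6] = YyyyY$xYxXxyXxY  (last char: 'Y')
  sorted[7] = xXxyXxYYyyyY$xY  (last char: 'Y')
  sorted[8] = xYYyyyY$xYxXxyX  (last char: 'X')
  sorted[9] = xYxXxyXxYYyyyY$  (last char: '$')
  sorted[10] = xyXxYYyyyY$xYxX  (last char: 'X')
  sorted[11] = yXxYYyyyY$xYxXx  (last char: 'x')
  sorted[12] = yY$xYxXxyXxYYyy  (last char: 'y')
  sorted[13] = yyY$xYxXxyXxYYy  (last char: 'y')
  sorted[14] = yyyY$xYxXxyXxYY  (last char: 'Y')
Last column: YyxyxxYYX$XxyyY
Original string S is at sorted index 9

Answer: YyxyxxYYX$XxyyY
9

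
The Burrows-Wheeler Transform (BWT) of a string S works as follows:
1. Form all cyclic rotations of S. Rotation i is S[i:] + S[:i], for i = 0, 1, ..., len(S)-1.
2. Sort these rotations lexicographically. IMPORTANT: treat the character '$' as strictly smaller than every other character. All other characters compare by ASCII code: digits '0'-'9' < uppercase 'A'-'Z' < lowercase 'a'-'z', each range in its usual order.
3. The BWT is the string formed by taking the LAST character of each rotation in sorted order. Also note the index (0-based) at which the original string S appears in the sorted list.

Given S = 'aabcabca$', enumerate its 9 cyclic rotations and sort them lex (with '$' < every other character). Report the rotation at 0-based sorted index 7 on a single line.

All 9 rotations (rotation i = S[i:]+S[:i]):
  rot[0] = aabcabca$
  rot[1] = abcabca$a
  rot[2] = bcabca$aa
  rot[3] = cabca$aab
  rot[4] = abca$aabc
  rot[5] = bca$aabca
  rot[6] = ca$aabcab
  rot[7] = a$aabcabc
  rot[8] = $aabcabca
Sorted (with $ < everything):
  sorted[0] = $aabcabca
  sorted[1] = a$aabcabc
  sorted[2] = aabcabca$
  sorted[3] = abca$aabc
  sorted[4] = abcabca$a
  sorted[5] = bca$aabca
  sorted[6] = bcabca$aa
  sorted[7] = ca$aabcab
  sorted[8] = cabca$aab
sorted[7] = ca$aabcab

Answer: ca$aabcab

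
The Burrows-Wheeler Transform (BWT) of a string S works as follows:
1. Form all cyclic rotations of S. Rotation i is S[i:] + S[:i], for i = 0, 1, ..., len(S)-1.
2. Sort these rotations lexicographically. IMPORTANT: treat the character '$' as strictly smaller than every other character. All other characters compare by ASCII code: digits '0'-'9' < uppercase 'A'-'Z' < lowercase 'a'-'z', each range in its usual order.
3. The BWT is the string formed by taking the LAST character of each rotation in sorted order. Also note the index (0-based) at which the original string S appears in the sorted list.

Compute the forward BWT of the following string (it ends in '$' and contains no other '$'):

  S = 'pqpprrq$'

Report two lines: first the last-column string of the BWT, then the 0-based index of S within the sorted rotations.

All 8 rotations (rotation i = S[i:]+S[:i]):
  rot[0] = pqpprrq$
  rot[1] = qpprrq$p
  rot[2] = pprrq$pq
  rot[3] = prrq$pqp
  rot[4] = rrq$pqpp
  rot[5] = rq$pqppr
  rot[6] = q$pqpprr
  rot[7] = $pqpprrq
Sorted (with $ < everything):
  sorted[0] = $pqpprrq  (last char: 'q')
  sorted[1] = pprrq$pq  (last char: 'q')
  sorted[2] = pqpprrq$  (last char: '$')
  sorted[3] = prrq$pqp  (last char: 'p')
  sorted[4] = q$pqpprr  (last char: 'r')
  sorted[5] = qpprrq$p  (last char: 'p')
  sorted[6] = rq$pqppr  (last char: 'r')
  sorted[7] = rrq$pqpp  (last char: 'p')
Last column: qq$prprp
Original string S is at sorted index 2

Answer: qq$prprp
2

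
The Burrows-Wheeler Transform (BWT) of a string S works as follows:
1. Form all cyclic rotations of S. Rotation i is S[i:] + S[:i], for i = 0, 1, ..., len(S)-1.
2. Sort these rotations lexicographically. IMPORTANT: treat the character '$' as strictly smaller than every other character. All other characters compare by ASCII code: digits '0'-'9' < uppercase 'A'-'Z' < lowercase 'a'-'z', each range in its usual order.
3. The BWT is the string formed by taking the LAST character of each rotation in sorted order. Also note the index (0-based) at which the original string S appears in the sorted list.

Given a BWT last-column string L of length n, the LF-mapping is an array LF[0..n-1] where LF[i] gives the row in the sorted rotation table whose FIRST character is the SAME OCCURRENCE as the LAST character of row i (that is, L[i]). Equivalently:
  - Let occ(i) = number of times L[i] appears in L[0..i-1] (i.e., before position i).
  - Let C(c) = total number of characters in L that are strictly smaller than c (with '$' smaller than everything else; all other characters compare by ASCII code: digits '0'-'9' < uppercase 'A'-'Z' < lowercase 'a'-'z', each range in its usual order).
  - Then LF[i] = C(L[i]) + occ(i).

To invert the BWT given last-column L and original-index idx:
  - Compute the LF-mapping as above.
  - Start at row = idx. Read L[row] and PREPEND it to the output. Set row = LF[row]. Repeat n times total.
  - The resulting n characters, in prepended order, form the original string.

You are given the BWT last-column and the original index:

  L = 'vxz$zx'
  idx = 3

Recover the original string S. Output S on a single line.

LF mapping: 1 2 4 0 5 3
Walk LF starting at row 3, prepending L[row]:
  step 1: row=3, L[3]='$', prepend. Next row=LF[3]=0
  step 2: row=0, L[0]='v', prepend. Next row=LF[0]=1
  step 3: row=1, L[1]='x', prepend. Next row=LF[1]=2
  step 4: row=2, L[2]='z', prepend. Next row=LF[2]=4
  step 5: row=4, L[4]='z', prepend. Next row=LF[4]=5
  step 6: row=5, L[5]='x', prepend. Next row=LF[5]=3
Reversed output: xzzxv$

Answer: xzzxv$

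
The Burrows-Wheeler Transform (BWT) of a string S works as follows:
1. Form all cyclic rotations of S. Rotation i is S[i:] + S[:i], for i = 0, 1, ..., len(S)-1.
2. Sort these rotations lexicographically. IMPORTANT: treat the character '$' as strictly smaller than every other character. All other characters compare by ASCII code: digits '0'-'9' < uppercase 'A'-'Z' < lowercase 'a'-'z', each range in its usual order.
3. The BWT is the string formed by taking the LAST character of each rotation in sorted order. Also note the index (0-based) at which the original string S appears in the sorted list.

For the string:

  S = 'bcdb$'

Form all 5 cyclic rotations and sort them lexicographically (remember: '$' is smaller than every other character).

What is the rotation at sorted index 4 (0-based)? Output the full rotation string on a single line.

All 5 rotations (rotation i = S[i:]+S[:i]):
  rot[0] = bcdb$
  rot[1] = cdb$b
  rot[2] = db$bc
  rot[3] = b$bcd
  rot[4] = $bcdb
Sorted (with $ < everything):
  sorted[0] = $bcdb
  sorted[1] = b$bcd
  sorted[2] = bcdb$
  sorted[3] = cdb$b
  sorted[4] = db$bc
sorted[4] = db$bc

Answer: db$bc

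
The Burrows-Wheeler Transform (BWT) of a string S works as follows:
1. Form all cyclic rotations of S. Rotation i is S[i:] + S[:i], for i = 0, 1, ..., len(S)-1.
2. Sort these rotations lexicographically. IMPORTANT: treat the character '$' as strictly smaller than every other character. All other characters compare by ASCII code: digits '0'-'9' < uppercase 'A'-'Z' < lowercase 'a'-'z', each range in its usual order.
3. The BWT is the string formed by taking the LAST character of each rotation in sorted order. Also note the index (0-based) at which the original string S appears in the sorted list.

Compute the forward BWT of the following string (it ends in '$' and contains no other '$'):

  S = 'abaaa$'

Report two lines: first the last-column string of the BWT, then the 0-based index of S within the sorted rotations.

Answer: aaab$a
4

Derivation:
All 6 rotations (rotation i = S[i:]+S[:i]):
  rot[0] = abaaa$
  rot[1] = baaa$a
  rot[2] = aaa$ab
  rot[3] = aa$aba
  rot[4] = a$abaa
  rot[5] = $abaaa
Sorted (with $ < everything):
  sorted[0] = $abaaa  (last char: 'a')
  sorted[1] = a$abaa  (last char: 'a')
  sorted[2] = aa$aba  (last char: 'a')
  sorted[3] = aaa$ab  (last char: 'b')
  sorted[4] = abaaa$  (last char: '$')
  sorted[5] = baaa$a  (last char: 'a')
Last column: aaab$a
Original string S is at sorted index 4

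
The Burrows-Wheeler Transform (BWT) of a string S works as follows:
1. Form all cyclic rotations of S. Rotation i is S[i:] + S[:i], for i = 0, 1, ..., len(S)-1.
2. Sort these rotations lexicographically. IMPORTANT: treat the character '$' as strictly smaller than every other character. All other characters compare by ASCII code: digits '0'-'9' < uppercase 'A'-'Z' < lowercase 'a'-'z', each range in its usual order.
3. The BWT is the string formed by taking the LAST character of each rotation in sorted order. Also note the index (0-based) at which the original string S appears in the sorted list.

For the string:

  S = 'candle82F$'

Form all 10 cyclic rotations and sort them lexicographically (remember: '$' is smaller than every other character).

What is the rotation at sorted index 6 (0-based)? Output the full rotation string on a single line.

All 10 rotations (rotation i = S[i:]+S[:i]):
  rot[0] = candle82F$
  rot[1] = andle82F$c
  rot[2] = ndle82F$ca
  rot[3] = dle82F$can
  rot[4] = le82F$cand
  rot[5] = e82F$candl
  rot[6] = 82F$candle
  rot[7] = 2F$candle8
  rot[8] = F$candle82
  rot[9] = $candle82F
Sorted (with $ < everything):
  sorted[0] = $candle82F
  sorted[1] = 2F$candle8
  sorted[2] = 82F$candle
  sorted[3] = F$candle82
  sorted[4] = andle82F$c
  sorted[5] = candle82F$
  sorted[6] = dle82F$can
  sorted[7] = e82F$candl
  sorted[8] = le82F$cand
  sorted[9] = ndle82F$ca
sorted[6] = dle82F$can

Answer: dle82F$can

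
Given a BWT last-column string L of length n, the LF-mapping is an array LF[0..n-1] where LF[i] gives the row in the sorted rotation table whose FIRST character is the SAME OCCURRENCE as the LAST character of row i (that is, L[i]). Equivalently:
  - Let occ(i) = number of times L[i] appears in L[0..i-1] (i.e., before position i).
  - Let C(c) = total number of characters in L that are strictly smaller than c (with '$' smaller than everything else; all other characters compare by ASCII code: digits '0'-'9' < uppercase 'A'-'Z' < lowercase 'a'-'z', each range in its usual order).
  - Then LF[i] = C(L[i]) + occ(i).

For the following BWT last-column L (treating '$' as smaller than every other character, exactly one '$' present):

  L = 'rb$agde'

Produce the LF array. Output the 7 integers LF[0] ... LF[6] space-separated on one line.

Answer: 6 2 0 1 5 3 4

Derivation:
Char counts: '$':1, 'a':1, 'b':1, 'd':1, 'e':1, 'g':1, 'r':1
C (first-col start): C('$')=0, C('a')=1, C('b')=2, C('d')=3, C('e')=4, C('g')=5, C('r')=6
L[0]='r': occ=0, LF[0]=C('r')+0=6+0=6
L[1]='b': occ=0, LF[1]=C('b')+0=2+0=2
L[2]='$': occ=0, LF[2]=C('$')+0=0+0=0
L[3]='a': occ=0, LF[3]=C('a')+0=1+0=1
L[4]='g': occ=0, LF[4]=C('g')+0=5+0=5
L[5]='d': occ=0, LF[5]=C('d')+0=3+0=3
L[6]='e': occ=0, LF[6]=C('e')+0=4+0=4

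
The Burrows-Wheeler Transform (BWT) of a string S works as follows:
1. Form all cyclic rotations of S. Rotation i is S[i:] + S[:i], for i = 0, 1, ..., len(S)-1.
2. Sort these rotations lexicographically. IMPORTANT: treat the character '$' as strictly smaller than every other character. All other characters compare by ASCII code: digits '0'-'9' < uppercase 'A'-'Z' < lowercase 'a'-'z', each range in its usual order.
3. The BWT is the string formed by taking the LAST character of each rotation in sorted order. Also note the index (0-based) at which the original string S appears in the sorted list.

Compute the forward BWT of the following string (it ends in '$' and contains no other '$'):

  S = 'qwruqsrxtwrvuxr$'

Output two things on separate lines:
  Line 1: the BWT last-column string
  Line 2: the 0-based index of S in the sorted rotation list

Answer: ru$xwwsqxrvrqtur
2

Derivation:
All 16 rotations (rotation i = S[i:]+S[:i]):
  rot[0] = qwruqsrxtwrvuxr$
  rot[1] = wruqsrxtwrvuxr$q
  rot[2] = ruqsrxtwrvuxr$qw
  rot[3] = uqsrxtwrvuxr$qwr
  rot[4] = qsrxtwrvuxr$qwru
  rot[5] = srxtwrvuxr$qwruq
  rot[6] = rxtwrvuxr$qwruqs
  rot[7] = xtwrvuxr$qwruqsr
  rot[8] = twrvuxr$qwruqsrx
  rot[9] = wrvuxr$qwruqsrxt
  rot[10] = rvuxr$qwruqsrxtw
  rot[11] = vuxr$qwruqsrxtwr
  rot[12] = uxr$qwruqsrxtwrv
  rot[13] = xr$qwruqsrxtwrvu
  rot[14] = r$qwruqsrxtwrvux
  rot[15] = $qwruqsrxtwrvuxr
Sorted (with $ < everything):
  sorted[0] = $qwruqsrxtwrvuxr  (last char: 'r')
  sorted[1] = qsrxtwrvuxr$qwru  (last char: 'u')
  sorted[2] = qwruqsrxtwrvuxr$  (last char: '$')
  sorted[3] = r$qwruqsrxtwrvux  (last char: 'x')
  sorted[4] = ruqsrxtwrvuxr$qw  (last char: 'w')
  sorted[5] = rvuxr$qwruqsrxtw  (last char: 'w')
  sorted[6] = rxtwrvuxr$qwruqs  (last char: 's')
  sorted[7] = srxtwrvuxr$qwruq  (last char: 'q')
  sorted[8] = twrvuxr$qwruqsrx  (last char: 'x')
  sorted[9] = uqsrxtwrvuxr$qwr  (last char: 'r')
  sorted[10] = uxr$qwruqsrxtwrv  (last char: 'v')
  sorted[11] = vuxr$qwruqsrxtwr  (last char: 'r')
  sorted[12] = wruqsrxtwrvuxr$q  (last char: 'q')
  sorted[13] = wrvuxr$qwruqsrxt  (last char: 't')
  sorted[14] = xr$qwruqsrxtwrvu  (last char: 'u')
  sorted[15] = xtwrvuxr$qwruqsr  (last char: 'r')
Last column: ru$xwwsqxrvrqtur
Original string S is at sorted index 2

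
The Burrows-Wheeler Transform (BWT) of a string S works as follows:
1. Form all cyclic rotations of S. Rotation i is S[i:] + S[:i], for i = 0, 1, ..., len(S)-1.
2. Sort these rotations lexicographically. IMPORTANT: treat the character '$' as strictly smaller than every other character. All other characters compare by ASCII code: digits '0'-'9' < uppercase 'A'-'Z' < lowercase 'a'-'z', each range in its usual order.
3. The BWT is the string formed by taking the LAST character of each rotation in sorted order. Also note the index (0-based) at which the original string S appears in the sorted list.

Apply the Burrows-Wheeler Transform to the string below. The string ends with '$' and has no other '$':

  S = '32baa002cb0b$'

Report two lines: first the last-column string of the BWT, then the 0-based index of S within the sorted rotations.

Answer: ba0b30$ab0c22
6

Derivation:
All 13 rotations (rotation i = S[i:]+S[:i]):
  rot[0] = 32baa002cb0b$
  rot[1] = 2baa002cb0b$3
  rot[2] = baa002cb0b$32
  rot[3] = aa002cb0b$32b
  rot[4] = a002cb0b$32ba
  rot[5] = 002cb0b$32baa
  rot[6] = 02cb0b$32baa0
  rot[7] = 2cb0b$32baa00
  rot[8] = cb0b$32baa002
  rot[9] = b0b$32baa002c
  rot[10] = 0b$32baa002cb
  rot[11] = b$32baa002cb0
  rot[12] = $32baa002cb0b
Sorted (with $ < everything):
  sorted[0] = $32baa002cb0b  (last char: 'b')
  sorted[1] = 002cb0b$32baa  (last char: 'a')
  sorted[2] = 02cb0b$32baa0  (last char: '0')
  sorted[3] = 0b$32baa002cb  (last char: 'b')
  sorted[4] = 2baa002cb0b$3  (last char: '3')
  sorted[5] = 2cb0b$32baa00  (last char: '0')
  sorted[6] = 32baa002cb0b$  (last char: '$')
  sorted[7] = a002cb0b$32ba  (last char: 'a')
  sorted[8] = aa002cb0b$32b  (last char: 'b')
  sorted[9] = b$32baa002cb0  (last char: '0')
  sorted[10] = b0b$32baa002c  (last char: 'c')
  sorted[11] = baa002cb0b$32  (last char: '2')
  sorted[12] = cb0b$32baa002  (last char: '2')
Last column: ba0b30$ab0c22
Original string S is at sorted index 6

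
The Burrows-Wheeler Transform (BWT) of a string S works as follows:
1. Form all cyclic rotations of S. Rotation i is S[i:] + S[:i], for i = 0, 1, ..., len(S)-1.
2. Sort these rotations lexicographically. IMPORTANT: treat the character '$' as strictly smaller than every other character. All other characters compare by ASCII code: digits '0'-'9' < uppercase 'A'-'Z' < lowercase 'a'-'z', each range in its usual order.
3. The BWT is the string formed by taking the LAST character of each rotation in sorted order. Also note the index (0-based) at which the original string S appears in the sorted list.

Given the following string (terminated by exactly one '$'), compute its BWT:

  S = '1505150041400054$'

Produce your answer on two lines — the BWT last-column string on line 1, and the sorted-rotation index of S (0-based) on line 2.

Answer: 445005045$5101100
9

Derivation:
All 17 rotations (rotation i = S[i:]+S[:i]):
  rot[0] = 1505150041400054$
  rot[1] = 505150041400054$1
  rot[2] = 05150041400054$15
  rot[3] = 5150041400054$150
  rot[4] = 150041400054$1505
  rot[5] = 50041400054$15051
  rot[6] = 0041400054$150515
  rot[7] = 041400054$1505150
  rot[8] = 41400054$15051500
  rot[9] = 1400054$150515004
  rot[10] = 400054$1505150041
  rot[11] = 00054$15051500414
  rot[12] = 0054$150515004140
  rot[13] = 054$1505150041400
  rot[14] = 54$15051500414000
  rot[15] = 4$150515004140005
  rot[16] = $1505150041400054
Sorted (with $ < everything):
  sorted[0] = $1505150041400054  (last char: '4')
  sorted[1] = 00054$15051500414  (last char: '4')
  sorted[2] = 0041400054$150515  (last char: '5')
  sorted[3] = 0054$150515004140  (last char: '0')
  sorted[4] = 041400054$1505150  (last char: '0')
  sorted[5] = 05150041400054$15  (last char: '5')
  sorted[6] = 054$1505150041400  (last char: '0')
  sorted[7] = 1400054$150515004  (last char: '4')
  sorted[8] = 150041400054$1505  (last char: '5')
  sorted[9] = 1505150041400054$  (last char: '$')
  sorted[10] = 4$150515004140005  (last char: '5')
  sorted[11] = 400054$1505150041  (last char: '1')
  sorted[12] = 41400054$15051500  (last char: '0')
  sorted[13] = 50041400054$15051  (last char: '1')
  sorted[14] = 505150041400054$1  (last char: '1')
  sorted[15] = 5150041400054$150  (last char: '0')
  sorted[16] = 54$15051500414000  (last char: '0')
Last column: 445005045$5101100
Original string S is at sorted index 9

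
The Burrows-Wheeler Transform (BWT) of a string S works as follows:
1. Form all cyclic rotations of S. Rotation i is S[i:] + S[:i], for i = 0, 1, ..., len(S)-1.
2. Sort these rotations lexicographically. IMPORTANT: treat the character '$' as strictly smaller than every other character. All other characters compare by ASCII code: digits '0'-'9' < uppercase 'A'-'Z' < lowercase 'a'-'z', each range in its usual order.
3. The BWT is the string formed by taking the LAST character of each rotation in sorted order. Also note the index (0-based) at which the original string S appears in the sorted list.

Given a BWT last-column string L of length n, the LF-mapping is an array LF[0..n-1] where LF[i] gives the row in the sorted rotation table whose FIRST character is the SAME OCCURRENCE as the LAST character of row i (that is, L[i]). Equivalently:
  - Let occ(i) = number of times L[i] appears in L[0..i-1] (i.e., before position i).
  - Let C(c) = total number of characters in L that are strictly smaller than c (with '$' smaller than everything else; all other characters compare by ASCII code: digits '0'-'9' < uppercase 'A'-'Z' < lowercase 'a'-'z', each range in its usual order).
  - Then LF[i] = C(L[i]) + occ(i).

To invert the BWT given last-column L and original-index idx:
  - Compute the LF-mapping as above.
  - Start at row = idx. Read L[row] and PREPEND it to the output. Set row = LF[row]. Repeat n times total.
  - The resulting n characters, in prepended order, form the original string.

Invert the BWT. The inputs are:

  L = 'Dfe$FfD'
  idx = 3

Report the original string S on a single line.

Answer: FeDffD$

Derivation:
LF mapping: 1 5 4 0 3 6 2
Walk LF starting at row 3, prepending L[row]:
  step 1: row=3, L[3]='$', prepend. Next row=LF[3]=0
  step 2: row=0, L[0]='D', prepend. Next row=LF[0]=1
  step 3: row=1, L[1]='f', prepend. Next row=LF[1]=5
  step 4: row=5, L[5]='f', prepend. Next row=LF[5]=6
  step 5: row=6, L[6]='D', prepend. Next row=LF[6]=2
  step 6: row=2, L[2]='e', prepend. Next row=LF[2]=4
  step 7: row=4, L[4]='F', prepend. Next row=LF[4]=3
Reversed output: FeDffD$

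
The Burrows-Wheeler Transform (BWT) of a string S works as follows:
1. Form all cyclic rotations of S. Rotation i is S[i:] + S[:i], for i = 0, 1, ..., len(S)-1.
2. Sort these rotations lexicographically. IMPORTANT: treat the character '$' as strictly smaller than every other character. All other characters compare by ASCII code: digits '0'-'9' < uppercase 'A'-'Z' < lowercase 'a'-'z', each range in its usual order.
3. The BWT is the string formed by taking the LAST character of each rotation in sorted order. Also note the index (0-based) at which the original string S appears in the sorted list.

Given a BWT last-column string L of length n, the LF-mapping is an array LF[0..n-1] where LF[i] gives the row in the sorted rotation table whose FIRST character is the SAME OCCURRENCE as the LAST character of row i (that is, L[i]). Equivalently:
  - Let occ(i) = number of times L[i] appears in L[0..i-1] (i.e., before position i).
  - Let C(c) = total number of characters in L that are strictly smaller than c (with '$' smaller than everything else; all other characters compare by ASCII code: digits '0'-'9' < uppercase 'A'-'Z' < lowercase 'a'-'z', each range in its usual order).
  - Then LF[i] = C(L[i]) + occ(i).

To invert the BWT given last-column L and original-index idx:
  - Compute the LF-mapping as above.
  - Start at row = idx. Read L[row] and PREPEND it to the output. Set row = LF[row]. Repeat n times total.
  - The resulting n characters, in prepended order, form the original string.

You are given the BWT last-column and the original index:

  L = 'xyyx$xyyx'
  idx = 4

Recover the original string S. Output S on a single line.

LF mapping: 1 5 6 2 0 3 7 8 4
Walk LF starting at row 4, prepending L[row]:
  step 1: row=4, L[4]='$', prepend. Next row=LF[4]=0
  step 2: row=0, L[0]='x', prepend. Next row=LF[0]=1
  step 3: row=1, L[1]='y', prepend. Next row=LF[1]=5
  step 4: row=5, L[5]='x', prepend. Next row=LF[5]=3
  step 5: row=3, L[3]='x', prepend. Next row=LF[3]=2
  step 6: row=2, L[2]='y', prepend. Next row=LF[2]=6
  step 7: row=6, L[6]='y', prepend. Next row=LF[6]=7
  step 8: row=7, L[7]='y', prepend. Next row=LF[7]=8
  step 9: row=8, L[8]='x', prepend. Next row=LF[8]=4
Reversed output: xyyyxxyx$

Answer: xyyyxxyx$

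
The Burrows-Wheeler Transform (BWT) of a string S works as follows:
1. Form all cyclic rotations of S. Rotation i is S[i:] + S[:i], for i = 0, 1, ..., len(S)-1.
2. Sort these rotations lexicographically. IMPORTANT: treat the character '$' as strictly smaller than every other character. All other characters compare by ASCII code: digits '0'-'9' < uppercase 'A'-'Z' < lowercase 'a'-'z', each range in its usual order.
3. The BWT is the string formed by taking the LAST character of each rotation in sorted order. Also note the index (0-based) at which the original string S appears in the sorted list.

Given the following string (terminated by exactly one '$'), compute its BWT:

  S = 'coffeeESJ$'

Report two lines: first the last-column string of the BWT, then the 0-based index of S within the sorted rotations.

All 10 rotations (rotation i = S[i:]+S[:i]):
  rot[0] = coffeeESJ$
  rot[1] = offeeESJ$c
  rot[2] = ffeeESJ$co
  rot[3] = feeESJ$cof
  rot[4] = eeESJ$coff
  rot[5] = eESJ$coffe
  rot[6] = ESJ$coffee
  rot[7] = SJ$coffeeE
  rot[8] = J$coffeeES
  rot[9] = $coffeeESJ
Sorted (with $ < everything):
  sorted[0] = $coffeeESJ  (last char: 'J')
  sorted[1] = ESJ$coffee  (last char: 'e')
  sorted[2] = J$coffeeES  (last char: 'S')
  sorted[3] = SJ$coffeeE  (last char: 'E')
  sorted[4] = coffeeESJ$  (last char: '$')
  sorted[5] = eESJ$coffe  (last char: 'e')
  sorted[6] = eeESJ$coff  (last char: 'f')
  sorted[7] = feeESJ$cof  (last char: 'f')
  sorted[8] = ffeeESJ$co  (last char: 'o')
  sorted[9] = offeeESJ$c  (last char: 'c')
Last column: JeSE$effoc
Original string S is at sorted index 4

Answer: JeSE$effoc
4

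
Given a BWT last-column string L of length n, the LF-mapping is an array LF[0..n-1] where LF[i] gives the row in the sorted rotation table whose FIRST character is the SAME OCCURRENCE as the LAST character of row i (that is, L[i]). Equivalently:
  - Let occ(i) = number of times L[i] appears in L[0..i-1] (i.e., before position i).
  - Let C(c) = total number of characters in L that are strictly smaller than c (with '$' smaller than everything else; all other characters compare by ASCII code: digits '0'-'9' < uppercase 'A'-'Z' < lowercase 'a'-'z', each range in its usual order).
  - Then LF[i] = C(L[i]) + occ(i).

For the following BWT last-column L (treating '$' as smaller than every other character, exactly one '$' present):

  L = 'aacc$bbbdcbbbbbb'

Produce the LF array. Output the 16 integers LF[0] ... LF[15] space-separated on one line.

Char counts: '$':1, 'a':2, 'b':9, 'c':3, 'd':1
C (first-col start): C('$')=0, C('a')=1, C('b')=3, C('c')=12, C('d')=15
L[0]='a': occ=0, LF[0]=C('a')+0=1+0=1
L[1]='a': occ=1, LF[1]=C('a')+1=1+1=2
L[2]='c': occ=0, LF[2]=C('c')+0=12+0=12
L[3]='c': occ=1, LF[3]=C('c')+1=12+1=13
L[4]='$': occ=0, LF[4]=C('$')+0=0+0=0
L[5]='b': occ=0, LF[5]=C('b')+0=3+0=3
L[6]='b': occ=1, LF[6]=C('b')+1=3+1=4
L[7]='b': occ=2, LF[7]=C('b')+2=3+2=5
L[8]='d': occ=0, LF[8]=C('d')+0=15+0=15
L[9]='c': occ=2, LF[9]=C('c')+2=12+2=14
L[10]='b': occ=3, LF[10]=C('b')+3=3+3=6
L[11]='b': occ=4, LF[11]=C('b')+4=3+4=7
L[12]='b': occ=5, LF[12]=C('b')+5=3+5=8
L[13]='b': occ=6, LF[13]=C('b')+6=3+6=9
L[14]='b': occ=7, LF[14]=C('b')+7=3+7=10
L[15]='b': occ=8, LF[15]=C('b')+8=3+8=11

Answer: 1 2 12 13 0 3 4 5 15 14 6 7 8 9 10 11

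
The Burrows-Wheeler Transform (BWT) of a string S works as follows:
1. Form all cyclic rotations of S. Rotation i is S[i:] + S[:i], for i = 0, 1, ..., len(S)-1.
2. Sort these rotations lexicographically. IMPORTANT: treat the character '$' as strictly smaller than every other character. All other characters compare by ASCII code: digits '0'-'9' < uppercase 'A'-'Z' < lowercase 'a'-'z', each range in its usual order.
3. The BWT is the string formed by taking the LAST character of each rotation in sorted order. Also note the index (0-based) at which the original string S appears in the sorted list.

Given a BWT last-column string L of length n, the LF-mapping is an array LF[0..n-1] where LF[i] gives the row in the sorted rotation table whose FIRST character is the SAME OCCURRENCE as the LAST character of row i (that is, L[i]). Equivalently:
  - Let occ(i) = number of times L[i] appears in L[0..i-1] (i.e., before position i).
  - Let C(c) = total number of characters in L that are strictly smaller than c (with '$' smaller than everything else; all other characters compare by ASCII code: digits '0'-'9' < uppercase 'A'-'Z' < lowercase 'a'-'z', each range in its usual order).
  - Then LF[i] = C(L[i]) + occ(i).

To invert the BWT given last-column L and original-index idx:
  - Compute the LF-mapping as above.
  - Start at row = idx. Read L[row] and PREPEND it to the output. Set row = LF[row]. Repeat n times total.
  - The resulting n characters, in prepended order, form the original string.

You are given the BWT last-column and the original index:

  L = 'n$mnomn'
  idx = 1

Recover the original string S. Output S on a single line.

Answer: mmnonn$

Derivation:
LF mapping: 3 0 1 4 6 2 5
Walk LF starting at row 1, prepending L[row]:
  step 1: row=1, L[1]='$', prepend. Next row=LF[1]=0
  step 2: row=0, L[0]='n', prepend. Next row=LF[0]=3
  step 3: row=3, L[3]='n', prepend. Next row=LF[3]=4
  step 4: row=4, L[4]='o', prepend. Next row=LF[4]=6
  step 5: row=6, L[6]='n', prepend. Next row=LF[6]=5
  step 6: row=5, L[5]='m', prepend. Next row=LF[5]=2
  step 7: row=2, L[2]='m', prepend. Next row=LF[2]=1
Reversed output: mmnonn$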